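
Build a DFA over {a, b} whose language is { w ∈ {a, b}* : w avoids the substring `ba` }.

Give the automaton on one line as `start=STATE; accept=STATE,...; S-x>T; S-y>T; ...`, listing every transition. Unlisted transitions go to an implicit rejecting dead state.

This is the complement of 'contains `ba`'. Use the same substring-matching states — q0 through q2 holding how much of `ba` has just been matched — but flip the accepting set: everything except the trap q2 accepts.
        a   b  
>* q0   q0  q1 
 * q1   q2  q1 
   q2   q2  q2 
(> = start, * = accepting)

start=q0; accept=q0,q1; q0-a>q0; q0-b>q1; q1-a>q2; q1-b>q1; q2-a>q2; q2-b>q2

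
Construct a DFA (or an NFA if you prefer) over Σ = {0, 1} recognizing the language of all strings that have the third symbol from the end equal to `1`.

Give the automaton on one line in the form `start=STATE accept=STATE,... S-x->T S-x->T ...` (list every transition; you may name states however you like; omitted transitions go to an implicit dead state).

Because acceptance depends on a position counted from the end, the machine has to buffer the most recent 3 symbols. Make each state the string of the last up-to-3 symbols read; on input `x` shift the window left and append `x`. Accept when the buffered window has length 3 and begins with `1`.
With 15 states:
          0    1  
>  q0     q1   q2 
   q1     q3   q4 
   q2     q5   q6 
   q3     q7   q8 
   q4     q9  q10 
   q5    q11  q12 
   q6    q13  q14 
   q7     q7   q8 
   q8     q9  q10 
   q9    q11  q12 
   q10   q13  q14 
 * q11    q7   q8 
 * q12    q9  q10 
 * q13   q11  q12 
 * q14   q13  q14 
(> = start, * = accepting)

start=q0 accept=q11,q12,q13,q14 q0-0->q1 q0-1->q2 q1-0->q3 q1-1->q4 q2-0->q5 q2-1->q6 q3-0->q7 q3-1->q8 q4-0->q9 q4-1->q10 q5-0->q11 q5-1->q12 q6-0->q13 q6-1->q14 q7-0->q7 q7-1->q8 q8-0->q9 q8-1->q10 q9-0->q11 q9-1->q12 q10-0->q13 q10-1->q14 q11-0->q7 q11-1->q8 q12-0->q9 q12-1->q10 q13-0->q11 q13-1->q12 q14-0->q13 q14-1->q14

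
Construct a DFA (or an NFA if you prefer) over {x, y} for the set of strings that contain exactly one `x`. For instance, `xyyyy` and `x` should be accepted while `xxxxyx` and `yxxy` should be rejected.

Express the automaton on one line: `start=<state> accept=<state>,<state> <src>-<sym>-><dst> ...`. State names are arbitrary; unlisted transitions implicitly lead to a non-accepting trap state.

Only the number of `x`s matters, and only up to 2. Make a chain s0 → s1 → s2 advanced by each `x` (with s2 absorbing); every other symbol self-loops. The accepting set is {s1}.
A 3-state machine:
        x   y  
>  s0   s1  s0 
 * s1   s2  s1 
   s2   s2  s2 
(> = start, * = accepting)

start=s0 accept=s1 s0-x->s1 s0-y->s0 s1-x->s2 s1-y->s1 s2-x->s2 s2-y->s2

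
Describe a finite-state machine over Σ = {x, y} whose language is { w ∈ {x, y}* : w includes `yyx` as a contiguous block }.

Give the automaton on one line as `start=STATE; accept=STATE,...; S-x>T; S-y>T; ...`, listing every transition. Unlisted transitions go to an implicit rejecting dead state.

start=q0; accept=q3; q0-x>q0; q0-y>q1; q1-x>q0; q1-y>q2; q2-x>q3; q2-y>q2; q3-x>q3; q3-y>q3

Track how much of `yyx` has been matched so far: state q0 is no progress, q3 is the absorbing accept state reached once `yyx` has occurred. Intermediate states record partial matches; on a mismatch, fall back to the longest reusable overlap.
4 states suffice.
        x   y  
>  q0   q0  q1 
   q1   q0  q2 
   q2   q3  q2 
 * q3   q3  q3 
(> = start, * = accepting)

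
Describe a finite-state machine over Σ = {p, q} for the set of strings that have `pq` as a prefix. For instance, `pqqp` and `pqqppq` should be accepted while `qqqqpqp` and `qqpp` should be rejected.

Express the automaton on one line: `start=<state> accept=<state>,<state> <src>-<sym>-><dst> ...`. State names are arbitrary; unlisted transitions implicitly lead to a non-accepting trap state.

start=S0 accept=S2 S0-p->S1 S0-q->S3 S1-p->S3 S1-q->S2 S2-p->S2 S2-q->S2 S3-p->S3 S3-q->S3

Walk along `pq` while the input agrees: from S0 take `p` to S1, and so on. Any deviation drops to the rejecting sink S3. Once S2 is reached the prefix is confirmed and every continuation is accepted.
A 4-state machine:
        p   q  
>  S0   S1  S3 
   S1   S3  S2 
 * S2   S2  S2 
   S3   S3  S3 
(> = start, * = accepting)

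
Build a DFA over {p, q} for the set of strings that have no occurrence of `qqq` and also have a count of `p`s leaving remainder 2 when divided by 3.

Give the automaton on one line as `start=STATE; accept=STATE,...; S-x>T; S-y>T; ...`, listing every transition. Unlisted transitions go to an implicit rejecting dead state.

Handle the two conditions separately and then intersect. One (4 states) tracks partial matches of the forbidden pattern `qqq`; the other (3 states) tracks the count of `p`s modulo 3. Each combined state is a pair, one component from each; accept when both components accept.
          p    q  
>  s0     s1   s2 
   s1     s3   s4 
   s2     s1   s5 
 * s3     s0   s6 
   s4     s3   s7 
   s5     s1   s8 
 * s6     s0   s9 
   s7     s3  s10 
   s8    s10   s8 
 * s9     s0  s11 
   s10   s11  s10 
   s11    s8  s11 
(> = start, * = accepting)

start=s0; accept=s3,s6,s9; s0-p>s1; s0-q>s2; s1-p>s3; s1-q>s4; s2-p>s1; s2-q>s5; s3-p>s0; s3-q>s6; s4-p>s3; s4-q>s7; s5-p>s1; s5-q>s8; s6-p>s0; s6-q>s9; s7-p>s3; s7-q>s10; s8-p>s10; s8-q>s8; s9-p>s0; s9-q>s11; s10-p>s11; s10-q>s10; s11-p>s8; s11-q>s11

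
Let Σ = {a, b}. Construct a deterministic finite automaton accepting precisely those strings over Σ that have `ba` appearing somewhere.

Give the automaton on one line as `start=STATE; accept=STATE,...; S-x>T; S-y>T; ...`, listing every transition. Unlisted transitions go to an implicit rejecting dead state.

States s0..s1 record the length of the longest prefix of `ba` that matches the current input suffix. Reaching s2 means `ba` has been seen, and we stay there forever. Accept from s2.
A 3-state machine:
        a   b  
>  s0   s0  s1 
   s1   s2  s1 
 * s2   s2  s2 
(> = start, * = accepting)

start=s0; accept=s2; s0-a>s0; s0-b>s1; s1-a>s2; s1-b>s1; s2-a>s2; s2-b>s2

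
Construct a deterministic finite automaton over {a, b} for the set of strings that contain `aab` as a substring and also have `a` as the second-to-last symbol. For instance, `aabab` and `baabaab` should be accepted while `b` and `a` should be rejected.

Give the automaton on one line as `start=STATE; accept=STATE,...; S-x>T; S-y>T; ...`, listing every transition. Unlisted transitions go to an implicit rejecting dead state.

Build one automaton per condition and run them in lockstep. One (4 states) tracks whether and how much of `aab` has been seen; the other (7 states) tracks the last 2 symbols read. Each combined state is a pair, one component from each; accept when both components accept. After merging equivalent states the machine shrinks.
7 states suffice.
        a   b  
>  q0   q1  q0 
   q1   q2  q0 
   q2   q2  q3 
 * q3   q4  q5 
   q4   q6  q3 
   q5   q4  q5 
 * q6   q6  q3 
(> = start, * = accepting)

start=q0; accept=q3,q6; q0-a>q1; q0-b>q0; q1-a>q2; q1-b>q0; q2-a>q2; q2-b>q3; q3-a>q4; q3-b>q5; q4-a>q6; q4-b>q3; q5-a>q4; q5-b>q5; q6-a>q6; q6-b>q3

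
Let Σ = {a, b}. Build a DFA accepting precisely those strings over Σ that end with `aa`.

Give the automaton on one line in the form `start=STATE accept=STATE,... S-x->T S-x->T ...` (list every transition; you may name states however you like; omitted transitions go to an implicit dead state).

start=S0 accept=S2 S0-a->S1 S0-b->S0 S1-a->S2 S1-b->S0 S2-a->S2 S2-b->S0

Let each state record the length of the longest suffix of the input read so far that is also a prefix of `aa`. S1 means the last symbol is `a`; S2 means the last 2 symbols are `aa`. Accept only at S2, where the string currently ends in `aa`.
A 3-state machine:
        a   b  
>  S0   S1  S0 
   S1   S2  S0 
 * S2   S2  S0 
(> = start, * = accepting)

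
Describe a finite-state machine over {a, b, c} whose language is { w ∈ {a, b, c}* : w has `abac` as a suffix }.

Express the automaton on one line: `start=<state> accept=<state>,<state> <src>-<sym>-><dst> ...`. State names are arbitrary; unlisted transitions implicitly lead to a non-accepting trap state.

Remember how much of `abac` the current input suffix matches. State q0 means no match yet; q1 means the last symbol is `a`; q2 means the last 2 symbols are `ab`; q3 means the last 3 symbols are `aba`; q4 means the last 4 symbols are `abac`. Only q4 accepts. On a mismatch, fall back to the longest proper suffix that is still a prefix of `abac`.
5 states suffice.
        a   b   c  
>  q0   q1  q0  q0 
   q1   q1  q2  q0 
   q2   q3  q0  q0 
   q3   q1  q2  q4 
 * q4   q1  q0  q0 
(> = start, * = accepting)

start=q0 accept=q4 q0-a->q1 q0-b->q0 q0-c->q0 q1-a->q1 q1-b->q2 q1-c->q0 q2-a->q3 q2-b->q0 q2-c->q0 q3-a->q1 q3-b->q2 q3-c->q4 q4-a->q1 q4-b->q0 q4-c->q0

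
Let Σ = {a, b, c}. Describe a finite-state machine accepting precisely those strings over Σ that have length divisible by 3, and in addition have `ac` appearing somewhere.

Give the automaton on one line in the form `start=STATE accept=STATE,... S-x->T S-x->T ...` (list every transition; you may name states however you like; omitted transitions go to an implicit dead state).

Build one automaton per condition and run them in lockstep. The first has 3 states tracking the input length modulo 3; the second has 3 states tracking whether and how much of `ac` has been seen. A product state is a pair (one from each), accepting exactly when both do.
        a   b   c  
>  s0   s1  s2  s2 
   s1   s3  s4  s5 
   s2   s3  s4  s4 
   s3   s6  s0  s7 
   s4   s6  s0  s0 
   s5   s7  s7  s7 
   s6   s1  s2  s8 
 * s7   s8  s8  s8 
   s8   s5  s5  s5 
(> = start, * = accepting)

start=s0 accept=s7 s0-a->s1 s0-b->s2 s0-c->s2 s1-a->s3 s1-b->s4 s1-c->s5 s2-a->s3 s2-b->s4 s2-c->s4 s3-a->s6 s3-b->s0 s3-c->s7 s4-a->s6 s4-b->s0 s4-c->s0 s5-a->s7 s5-b->s7 s5-c->s7 s6-a->s1 s6-b->s2 s6-c->s8 s7-a->s8 s7-b->s8 s7-c->s8 s8-a->s5 s8-b->s5 s8-c->s5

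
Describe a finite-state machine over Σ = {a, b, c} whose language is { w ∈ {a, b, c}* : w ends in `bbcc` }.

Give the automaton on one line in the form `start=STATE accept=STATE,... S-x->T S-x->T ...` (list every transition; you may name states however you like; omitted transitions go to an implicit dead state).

start=q0 accept=q4 q0-a->q0 q0-b->q1 q0-c->q0 q1-a->q0 q1-b->q2 q1-c->q0 q2-a->q0 q2-b->q2 q2-c->q3 q3-a->q0 q3-b->q1 q3-c->q4 q4-a->q0 q4-b->q1 q4-c->q0

Remember how much of `bbcc` the current input suffix matches. State q0 means no match yet; q1 means the last symbol is `b`; q2 means the last 2 symbols are `bb`; q3 means the last 3 symbols are `bbc`; q4 means the last 4 symbols are `bbcc`. Only q4 accepts. On a mismatch, fall back to the longest proper suffix that is still a prefix of `bbcc`.
With 5 states:
        a   b   c  
>  q0   q0  q1  q0 
   q1   q0  q2  q0 
   q2   q0  q2  q3 
   q3   q0  q1  q4 
 * q4   q0  q1  q0 
(> = start, * = accepting)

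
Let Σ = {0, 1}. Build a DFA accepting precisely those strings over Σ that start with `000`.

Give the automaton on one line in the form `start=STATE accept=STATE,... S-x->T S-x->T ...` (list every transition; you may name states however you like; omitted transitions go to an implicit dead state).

Check the first 3 symbols one by one: q0 through q2 record how many have matched `000` so far; any wrong symbol goes to the dead state q4. After all 3 match we enter the accepting sink q3.
With 5 states:
        0   1  
>  q0   q1  q4 
   q1   q2  q4 
   q2   q3  q4 
 * q3   q3  q3 
   q4   q4  q4 
(> = start, * = accepting)

start=q0 accept=q3 q0-0->q1 q0-1->q4 q1-0->q2 q1-1->q4 q2-0->q3 q2-1->q4 q3-0->q3 q3-1->q3 q4-0->q4 q4-1->q4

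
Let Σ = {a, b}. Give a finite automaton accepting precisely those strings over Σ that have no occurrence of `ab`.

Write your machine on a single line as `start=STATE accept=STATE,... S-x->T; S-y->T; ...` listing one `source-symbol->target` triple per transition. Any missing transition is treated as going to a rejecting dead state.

Track partial matches of the forbidden pattern `ab`. State q2 is a dead state reached once `ab` has occurred; every other state accepts. q0 means no part of `ab` is currently matched.
With 3 states:
        a   b  
>* q0   q1  q0 
 * q1   q1  q2 
   q2   q2  q2 
(> = start, * = accepting)

start=q0; accept=q0,q1; q0-a->q1; q0-b->q0; q1-a->q1; q1-b->q2; q2-a->q2; q2-b->q2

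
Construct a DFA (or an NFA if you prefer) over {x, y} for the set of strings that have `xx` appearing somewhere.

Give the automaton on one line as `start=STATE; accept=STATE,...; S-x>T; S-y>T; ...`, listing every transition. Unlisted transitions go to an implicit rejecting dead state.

start=A; accept=C; A-x>B; A-y>A; B-x>C; B-y>A; C-x>C; C-y>C

Track how much of `xx` has been matched so far: state A is no progress, C is the absorbing accept state reached once `xx` has occurred. Intermediate states record partial matches; on a mismatch, fall back to the longest reusable overlap.
       x  y 
>  A   B  A 
   B   C  A 
 * C   C  C 
(> = start, * = accepting)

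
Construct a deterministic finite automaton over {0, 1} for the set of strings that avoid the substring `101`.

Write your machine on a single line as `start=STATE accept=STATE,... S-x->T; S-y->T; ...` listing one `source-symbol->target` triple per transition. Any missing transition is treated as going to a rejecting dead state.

Track partial matches of the forbidden pattern `101`. State s3 is a dead state reached once `101` has occurred; every other state accepts. s0 means no part of `101` is currently matched.
With 4 states:
        0   1  
>* s0   s0  s1 
 * s1   s2  s1 
 * s2   s0  s3 
   s3   s3  s3 
(> = start, * = accepting)

start=s0; accept=s0,s1,s2; s0-0->s0; s0-1->s1; s1-0->s2; s1-1->s1; s2-0->s0; s2-1->s3; s3-0->s3; s3-1->s3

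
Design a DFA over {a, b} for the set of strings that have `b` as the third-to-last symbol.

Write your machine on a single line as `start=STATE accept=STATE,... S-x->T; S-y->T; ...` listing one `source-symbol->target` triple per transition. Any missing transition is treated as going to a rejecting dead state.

start=s0; accept=s11,s12,s13,s14; s0-a->s1; s0-b->s2; s1-a->s3; s1-b->s4; s2-a->s5; s2-b->s6; s3-a->s7; s3-b->s8; s4-a->s9; s4-b->s10; s5-a->s11; s5-b->s12; s6-a->s13; s6-b->s14; s7-a->s7; s7-b->s8; s8-a->s9; s8-b->s10; s9-a->s11; s9-b->s12; s10-a->s13; s10-b->s14; s11-a->s7; s11-b->s8; s12-a->s9; s12-b->s10; s13-a->s11; s13-b->s12; s14-a->s13; s14-b->s14

A DFA must remember the last 3 symbols (since which symbol is third-to-last isn't known until the input ends). Use one state per possible window of the last ≤3 symbols; accept from those whose window starts with `b`.
          a    b  
>  s0     s1   s2 
   s1     s3   s4 
   s2     s5   s6 
   s3     s7   s8 
   s4     s9  s10 
   s5    s11  s12 
   s6    s13  s14 
   s7     s7   s8 
   s8     s9  s10 
   s9    s11  s12 
   s10   s13  s14 
 * s11    s7   s8 
 * s12    s9  s10 
 * s13   s11  s12 
 * s14   s13  s14 
(> = start, * = accepting)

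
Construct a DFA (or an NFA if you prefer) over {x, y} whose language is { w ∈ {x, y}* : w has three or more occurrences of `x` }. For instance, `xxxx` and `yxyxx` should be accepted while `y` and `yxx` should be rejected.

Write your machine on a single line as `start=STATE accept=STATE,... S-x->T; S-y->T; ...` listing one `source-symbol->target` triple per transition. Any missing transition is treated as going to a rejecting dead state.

start=S0; accept=S3,S4; S0-x->S1; S0-y->S0; S1-x->S2; S1-y->S1; S2-x->S3; S2-y->S2; S3-x->S4; S3-y->S3; S4-x->S4; S4-y->S4

Count `x`s, saturating at 4: states S0 through S3 mean 0 through 3 `x`s seen; S4 means more than 3. Each `x` increments (capped at S4); other symbols loop. Accept from {S3, S4}.
With 5 states:
        x   y  
>  S0   S1  S0 
   S1   S2  S1 
   S2   S3  S2 
 * S3   S4  S3 
 * S4   S4  S4 
(> = start, * = accepting)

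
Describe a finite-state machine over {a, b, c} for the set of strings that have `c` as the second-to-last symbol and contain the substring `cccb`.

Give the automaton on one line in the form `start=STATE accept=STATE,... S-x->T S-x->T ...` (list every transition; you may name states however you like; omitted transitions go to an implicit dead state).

start=q0 accept=q14,q21,q22 q0-a->q1 q0-b->q2 q0-c->q3 q1-a->q4 q1-b->q5 q1-c->q6 q2-a->q7 q2-b->q8 q2-c->q9 q3-a->q10 q3-b->q11 q3-c->q12 q4-a->q4 q4-b->q5 q4-c->q6 q5-a->q7 q5-b->q8 q5-c->q9 q6-a->q10 q6-b->q11 q6-c->q12 q7-a->q4 q7-b->q5 q7-c->q6 q8-a->q7 q8-b->q8 q8-c->q9 q9-a->q10 q9-b->q11 q9-c->q12 q10-a->q4 q10-b->q5 q10-c->q6 q11-a->q7 q11-b->q8 q11-c->q9 q12-a->q10 q12-b->q11 q12-c->q13 q13-a->q10 q13-b->q14 q13-c->q13 q14-a->q15 q14-b->q16 q14-c->q17 q15-a->q18 q15-b->q19 q15-c->q20 q16-a->q15 q16-b->q16 q16-c->q17 q17-a->q21 q17-b->q14 q17-c->q22 q18-a->q18 q18-b->q19 q18-c->q20 q19-a->q15 q19-b->q16 q19-c->q17 q20-a->q21 q20-b->q14 q20-c->q22 q21-a->q18 q21-b->q19 q21-c->q20 q22-a->q21 q22-b->q14 q22-c->q22

Handle the two conditions separately and then intersect. One (13 states) tracks the last 2 symbols read; the other (5 states) tracks whether and how much of `cccb` has been seen. Each combined state is a pair, one component from each; accept when both components accept.
A 23-state machine:
          a    b    c  
>  q0     q1   q2   q3 
   q1     q4   q5   q6 
   q2     q7   q8   q9 
   q3    q10  q11  q12 
   q4     q4   q5   q6 
   q5     q7   q8   q9 
   q6    q10  q11  q12 
   q7     q4   q5   q6 
   q8     q7   q8   q9 
   q9    q10  q11  q12 
   q10    q4   q5   q6 
   q11    q7   q8   q9 
   q12   q10  q11  q13 
   q13   q10  q14  q13 
 * q14   q15  q16  q17 
   q15   q18  q19  q20 
   q16   q15  q16  q17 
   q17   q21  q14  q22 
   q18   q18  q19  q20 
   q19   q15  q16  q17 
   q20   q21  q14  q22 
 * q21   q18  q19  q20 
 * q22   q21  q14  q22 
(> = start, * = accepting)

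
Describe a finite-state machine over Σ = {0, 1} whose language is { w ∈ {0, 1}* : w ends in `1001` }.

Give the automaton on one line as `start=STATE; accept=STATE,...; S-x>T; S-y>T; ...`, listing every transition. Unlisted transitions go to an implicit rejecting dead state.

start=s0; accept=s4; s0-0>s0; s0-1>s1; s1-0>s2; s1-1>s1; s2-0>s3; s2-1>s1; s3-0>s0; s3-1>s4; s4-0>s2; s4-1>s1

Remember how much of `1001` the current input suffix matches. State s0 means no match yet; s1 means the last symbol is `1`; s2 means the last 2 symbols are `10`; s3 means the last 3 symbols are `100`; s4 means the last 4 symbols are `1001`. Only s4 accepts. On a mismatch, fall back to the longest proper suffix that is still a prefix of `1001`.
With 5 states:
        0   1  
>  s0   s0  s1 
   s1   s2  s1 
   s2   s3  s1 
   s3   s0  s4 
 * s4   s2  s1 
(> = start, * = accepting)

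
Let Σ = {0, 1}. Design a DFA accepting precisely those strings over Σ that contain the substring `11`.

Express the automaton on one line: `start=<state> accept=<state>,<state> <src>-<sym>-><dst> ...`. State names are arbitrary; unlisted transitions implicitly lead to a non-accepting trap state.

start=S0 accept=S2 S0-0->S0 S0-1->S1 S1-0->S0 S1-1->S2 S2-0->S2 S2-1->S2

Track how much of `11` has been matched so far: state S0 is no progress, S2 is the absorbing accept state reached once `11` has occurred. Intermediate states record partial matches; on a mismatch, fall back to the longest reusable overlap.
        0   1  
>  S0   S0  S1 
   S1   S0  S2 
 * S2   S2  S2 
(> = start, * = accepting)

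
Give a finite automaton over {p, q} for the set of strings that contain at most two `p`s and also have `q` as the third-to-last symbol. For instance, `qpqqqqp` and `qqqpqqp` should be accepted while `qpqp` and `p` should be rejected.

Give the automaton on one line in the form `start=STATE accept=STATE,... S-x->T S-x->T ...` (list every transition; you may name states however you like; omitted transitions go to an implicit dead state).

Run two small machines in parallel and take their product. The first has 4 states tracking the count of `p`s, saturating at 3; the second has 15 states tracking the last 3 symbols read. A product state is a pair (one from each), accepting exactly when both do. Minimizing collapses redundant product states.
          p    q  
>  s0     s1   s2 
   s1     s3   s4 
   s2     s5   s6 
   s3     s7   s8 
   s4     s9  s10 
   s5    s11  s12 
   s6    s13  s14 
   s7     s7   s7 
   s8     s7  s15 
   s9     s7  s16 
   s10   s17  s18 
 * s11    s7   s8 
 * s12    s9  s10 
 * s13   s11  s12 
 * s14   s13  s14 
   s15    s7  s19 
 * s16    s7  s15 
 * s17    s7  s16 
 * s18   s17  s18 
 * s19    s7  s19 
(> = start, * = accepting)

start=s0 accept=s11,s12,s13,s14,s16,s17,s18,s19 s0-p->s1 s0-q->s2 s1-p->s3 s1-q->s4 s2-p->s5 s2-q->s6 s3-p->s7 s3-q->s8 s4-p->s9 s4-q->s10 s5-p->s11 s5-q->s12 s6-p->s13 s6-q->s14 s7-p->s7 s7-q->s7 s8-p->s7 s8-q->s15 s9-p->s7 s9-q->s16 s10-p->s17 s10-q->s18 s11-p->s7 s11-q->s8 s12-p->s9 s12-q->s10 s13-p->s11 s13-q->s12 s14-p->s13 s14-q->s14 s15-p->s7 s15-q->s19 s16-p->s7 s16-q->s15 s17-p->s7 s17-q->s16 s18-p->s17 s18-q->s18 s19-p->s7 s19-q->s19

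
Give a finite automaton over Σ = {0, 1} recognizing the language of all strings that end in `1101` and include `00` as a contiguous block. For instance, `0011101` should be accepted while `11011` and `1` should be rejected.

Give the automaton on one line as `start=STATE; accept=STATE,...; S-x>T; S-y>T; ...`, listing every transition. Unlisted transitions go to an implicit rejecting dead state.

Build one automaton per condition and run them in lockstep. One (5 states) tracks how much of the suffix `1101` has currently been matched; the other (3 states) tracks whether and how much of `00` has been seen. Each combined state is a pair, one component from each; accept when both components accept.
       0  1 
>  A   B  C 
   B   D  C 
   C   B  E 
   D   D  F 
   E   G  E 
   F   D  H 
   G   D  I 
   H   J  H 
   I   B  E 
   J   D  K 
 * K   D  H 
(> = start, * = accepting)

start=A; accept=K; A-0>B; A-1>C; B-0>D; B-1>C; C-0>B; C-1>E; D-0>D; D-1>F; E-0>G; E-1>E; F-0>D; F-1>H; G-0>D; G-1>I; H-0>J; H-1>H; I-0>B; I-1>E; J-0>D; J-1>K; K-0>D; K-1>H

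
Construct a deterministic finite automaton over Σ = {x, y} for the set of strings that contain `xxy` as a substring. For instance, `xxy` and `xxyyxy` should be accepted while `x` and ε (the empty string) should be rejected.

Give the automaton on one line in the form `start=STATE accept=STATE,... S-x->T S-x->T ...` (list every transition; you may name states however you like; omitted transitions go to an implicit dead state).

Track how much of `xxy` has been matched so far: state q0 is no progress, q3 is the absorbing accept state reached once `xxy` has occurred. Intermediate states record partial matches; on a mismatch, fall back to the longest reusable overlap.
With 4 states:
        x   y  
>  q0   q1  q0 
   q1   q2  q0 
   q2   q2  q3 
 * q3   q3  q3 
(> = start, * = accepting)

start=q0 accept=q3 q0-x->q1 q0-y->q0 q1-x->q2 q1-y->q0 q2-x->q2 q2-y->q3 q3-x->q3 q3-y->q3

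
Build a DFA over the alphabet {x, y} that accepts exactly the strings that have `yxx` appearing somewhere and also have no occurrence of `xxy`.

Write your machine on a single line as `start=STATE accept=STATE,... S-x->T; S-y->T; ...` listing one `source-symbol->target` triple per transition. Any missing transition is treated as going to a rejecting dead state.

start=q0; accept=q5; q0-x->q1; q0-y->q2; q1-x->q3; q1-y->q2; q2-x->q4; q2-y->q2; q3-x->q3; q3-y->q3; q4-x->q5; q4-y->q2; q5-x->q5; q5-y->q3

Build one automaton per condition and run them in lockstep. One (4 states) tracks whether and how much of `yxx` has been seen; the other (4 states) tracks partial matches of the forbidden pattern `xxy`. Each combined state is a pair, one component from each; accept when both components accept. Minimizing collapses redundant product states.
        x   y  
>  q0   q1  q2 
   q1   q3  q2 
   q2   q4  q2 
   q3   q3  q3 
   q4   q5  q2 
 * q5   q5  q3 
(> = start, * = accepting)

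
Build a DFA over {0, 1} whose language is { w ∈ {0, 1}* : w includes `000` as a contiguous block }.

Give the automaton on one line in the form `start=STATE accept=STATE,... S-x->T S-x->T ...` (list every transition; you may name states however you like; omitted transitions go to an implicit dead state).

start=A accept=D A-0->B A-1->A B-0->C B-1->A C-0->D C-1->A D-0->D D-1->D

Track how much of `000` has been matched so far: state A is no progress, D is the absorbing accept state reached once `000` has occurred. Intermediate states record partial matches; on a mismatch, fall back to the longest reusable overlap.
4 states suffice.
       0  1 
>  A   B  A 
   B   C  A 
   C   D  A 
 * D   D  D 
(> = start, * = accepting)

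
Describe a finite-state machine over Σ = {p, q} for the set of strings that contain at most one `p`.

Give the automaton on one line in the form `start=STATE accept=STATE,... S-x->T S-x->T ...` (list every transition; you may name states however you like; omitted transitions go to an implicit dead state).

start=S0 accept=S0,S1 S0-p->S1 S0-q->S0 S1-p->S2 S1-q->S1 S2-p->S2 S2-q->S2

Only the number of `p`s matters, and only up to 2. Make a chain S0 → S1 → S2 advanced by each `p` (with S2 absorbing); every other symbol self-loops. The accepting set is {S0, S1}.
With 3 states:
        p   q  
>* S0   S1  S0 
 * S1   S2  S1 
   S2   S2  S2 
(> = start, * = accepting)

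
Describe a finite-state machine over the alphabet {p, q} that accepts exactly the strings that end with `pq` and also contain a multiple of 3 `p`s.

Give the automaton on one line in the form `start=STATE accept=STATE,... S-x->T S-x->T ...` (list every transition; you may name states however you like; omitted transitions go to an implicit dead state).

start=S0 accept=S4 S0-p->S1 S0-q->S0 S1-p->S2 S1-q->S1 S2-p->S3 S2-q->S2 S3-p->S1 S3-q->S4 S4-p->S1 S4-q->S0

Run two small machines in parallel and take their product. The first has 3 states tracking how much of the suffix `pq` has currently been matched; the second has 3 states tracking the count of `p`s modulo 3. A product state is a pair (one from each), accepting exactly when both do. Minimizing collapses redundant product states.
With 5 states:
        p   q  
>  S0   S1  S0 
   S1   S2  S1 
   S2   S3  S2 
   S3   S1  S4 
 * S4   S1  S0 
(> = start, * = accepting)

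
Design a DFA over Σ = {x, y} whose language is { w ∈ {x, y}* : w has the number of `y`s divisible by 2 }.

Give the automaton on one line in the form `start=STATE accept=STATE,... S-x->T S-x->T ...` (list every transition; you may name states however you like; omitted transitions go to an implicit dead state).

start=q0 accept=q0 q0-x->q0 q0-y->q1 q1-x->q1 q1-y->q0

The only thing that matters is how many `y`s have appeared, reduced mod 2. Use one state per residue: q0 for 0, …, q1 for 1. Reading `y` moves to the next residue; anything else stays put. q0 is accepting.
2 states suffice.
        x   y  
>* q0   q0  q1 
   q1   q1  q0 
(> = start, * = accepting)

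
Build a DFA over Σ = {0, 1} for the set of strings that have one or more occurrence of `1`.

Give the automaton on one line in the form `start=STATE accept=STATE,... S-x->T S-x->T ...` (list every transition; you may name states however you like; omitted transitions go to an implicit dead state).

start=s0 accept=s1,s2 s0-0->s0 s0-1->s1 s1-0->s1 s1-1->s2 s2-0->s2 s2-1->s2

Only the number of `1`s matters, and only up to 2. Make a chain s0 → s1 → s2 advanced by each `1` (with s2 absorbing); every other symbol self-loops. The accepting set is {s1, s2}.
        0   1  
>  s0   s0  s1 
 * s1   s1  s2 
 * s2   s2  s2 
(> = start, * = accepting)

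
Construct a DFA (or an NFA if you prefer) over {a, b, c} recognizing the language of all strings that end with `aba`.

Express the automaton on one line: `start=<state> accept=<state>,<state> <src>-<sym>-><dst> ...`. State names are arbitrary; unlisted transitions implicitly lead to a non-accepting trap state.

Let each state record the length of the longest suffix of the input read so far that is also a prefix of `aba`. q1 means the last symbol is `a`; q2 means the last 2 symbols are `ab`; q3 means the last 3 symbols are `aba`. Accept only at q3, where the string currently ends in `aba`.
A 4-state machine:
        a   b   c  
>  q0   q1  q0  q0 
   q1   q1  q2  q0 
   q2   q3  q0  q0 
 * q3   q1  q2  q0 
(> = start, * = accepting)

start=q0 accept=q3 q0-a->q1 q0-b->q0 q0-c->q0 q1-a->q1 q1-b->q2 q1-c->q0 q2-a->q3 q2-b->q0 q2-c->q0 q3-a->q1 q3-b->q2 q3-c->q0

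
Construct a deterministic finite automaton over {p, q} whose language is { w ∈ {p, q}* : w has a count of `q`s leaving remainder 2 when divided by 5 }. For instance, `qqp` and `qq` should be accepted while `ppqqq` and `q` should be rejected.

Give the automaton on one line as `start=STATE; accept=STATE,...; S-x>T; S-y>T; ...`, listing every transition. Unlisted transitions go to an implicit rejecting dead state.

The only thing that matters is how many `q`s have appeared, reduced mod 5. Use one state per residue: A for 0, …, E for 4. Reading `q` moves to the next residue; anything else stays put. C is accepting.
       p  q 
>  A   A  B 
   B   B  C 
 * C   C  D 
   D   D  E 
   E   E  A 
(> = start, * = accepting)

start=A; accept=C; A-p>A; A-q>B; B-p>B; B-q>C; C-p>C; C-q>D; D-p>D; D-q>E; E-p>E; E-q>A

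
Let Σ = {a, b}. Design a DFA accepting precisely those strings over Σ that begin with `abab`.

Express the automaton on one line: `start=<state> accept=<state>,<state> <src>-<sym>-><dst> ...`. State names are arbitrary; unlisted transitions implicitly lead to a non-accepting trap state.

start=s0 accept=s4 s0-a->s1 s0-b->s5 s1-a->s5 s1-b->s2 s2-a->s3 s2-b->s5 s3-a->s5 s3-b->s4 s4-a->s4 s4-b->s4 s5-a->s5 s5-b->s5

Check the first 4 symbols one by one: s0 through s3 record how many have matched `abab` so far; any wrong symbol goes to the dead state s5. After all 4 match we enter the accepting sink s4.
        a   b  
>  s0   s1  s5 
   s1   s5  s2 
   s2   s3  s5 
   s3   s5  s4 
 * s4   s4  s4 
   s5   s5  s5 
(> = start, * = accepting)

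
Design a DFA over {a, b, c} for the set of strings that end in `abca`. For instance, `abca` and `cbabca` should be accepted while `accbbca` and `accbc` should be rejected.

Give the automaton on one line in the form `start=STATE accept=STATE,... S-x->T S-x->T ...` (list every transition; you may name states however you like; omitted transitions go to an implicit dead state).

start=q0 accept=q4 q0-a->q1 q0-b->q0 q0-c->q0 q1-a->q1 q1-b->q2 q1-c->q0 q2-a->q1 q2-b->q0 q2-c->q3 q3-a->q4 q3-b->q0 q3-c->q0 q4-a->q1 q4-b->q2 q4-c->q0

Let each state record the length of the longest suffix of the input read so far that is also a prefix of `abca`. q1 means the last symbol is `a`; q2 means the last 2 symbols are `ab`; q3 means the last 3 symbols are `abc`; q4 means the last 4 symbols are `abca`. Accept only at q4, where the string currently ends in `abca`.
        a   b   c  
>  q0   q1  q0  q0 
   q1   q1  q2  q0 
   q2   q1  q0  q3 
   q3   q4  q0  q0 
 * q4   q1  q2  q0 
(> = start, * = accepting)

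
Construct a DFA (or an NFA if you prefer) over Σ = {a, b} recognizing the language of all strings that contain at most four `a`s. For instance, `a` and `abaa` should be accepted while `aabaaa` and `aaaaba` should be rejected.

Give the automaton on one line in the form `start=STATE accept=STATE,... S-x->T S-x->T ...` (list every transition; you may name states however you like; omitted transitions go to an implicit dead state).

Count `a`s, saturating at 5: states q0 through q4 mean 0 through 4 `a`s seen; q5 means more than 4. Each `a` increments (capped at q5); other symbols loop. Accept from {q0, q1, q2, q3, q4}.
A 6-state machine:
        a   b  
>* q0   q1  q0 
 * q1   q2  q1 
 * q2   q3  q2 
 * q3   q4  q3 
 * q4   q5  q4 
   q5   q5  q5 
(> = start, * = accepting)

start=q0 accept=q0,q1,q2,q3,q4 q0-a->q1 q0-b->q0 q1-a->q2 q1-b->q1 q2-a->q3 q2-b->q2 q3-a->q4 q3-b->q3 q4-a->q5 q4-b->q4 q5-a->q5 q5-b->q5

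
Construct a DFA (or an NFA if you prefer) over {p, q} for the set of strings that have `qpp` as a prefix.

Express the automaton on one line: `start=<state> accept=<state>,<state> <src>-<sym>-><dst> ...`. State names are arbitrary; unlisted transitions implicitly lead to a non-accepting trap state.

Walk along `qpp` while the input agrees: from S0 take `q` to S1, and so on. Any deviation drops to the rejecting sink S4. Once S3 is reached the prefix is confirmed and every continuation is accepted.
        p   q  
>  S0   S4  S1 
   S1   S2  S4 
   S2   S3  S4 
 * S3   S3  S3 
   S4   S4  S4 
(> = start, * = accepting)

start=S0 accept=S3 S0-p->S4 S0-q->S1 S1-p->S2 S1-q->S4 S2-p->S3 S2-q->S4 S3-p->S3 S3-q->S3 S4-p->S4 S4-q->S4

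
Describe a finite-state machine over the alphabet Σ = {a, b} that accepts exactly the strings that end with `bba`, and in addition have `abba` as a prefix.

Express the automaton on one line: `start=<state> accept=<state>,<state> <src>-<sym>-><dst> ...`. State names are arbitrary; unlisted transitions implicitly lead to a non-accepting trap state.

start=q0 accept=q5 q0-a->q1 q0-b->q2 q1-a->q2 q1-b->q3 q2-a->q2 q2-b->q2 q3-a->q2 q3-b->q4 q4-a->q5 q4-b->q2 q5-a->q6 q5-b->q7 q6-a->q6 q6-b->q7 q7-a->q6 q7-b->q8 q8-a->q5 q8-b->q8

Run two small machines in parallel and take their product. The first has 4 states tracking how much of the suffix `bba` has currently been matched; the second has 6 states tracking whether the input so far still matches the prefix `abba`. A product state is a pair (one from each), accepting exactly when both do. Minimizing collapses redundant product states.
9 states suffice.
        a   b  
>  q0   q1  q2 
   q1   q2  q3 
   q2   q2  q2 
   q3   q2  q4 
   q4   q5  q2 
 * q5   q6  q7 
   q6   q6  q7 
   q7   q6  q8 
   q8   q5  q8 
(> = start, * = accepting)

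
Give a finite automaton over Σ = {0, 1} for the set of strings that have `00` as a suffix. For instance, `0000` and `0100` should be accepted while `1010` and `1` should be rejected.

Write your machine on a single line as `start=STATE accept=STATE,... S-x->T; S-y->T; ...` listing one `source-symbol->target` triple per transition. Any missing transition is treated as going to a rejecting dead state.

Let each state record the length of the longest suffix of the input read so far that is also a prefix of `00`. s1 means the last symbol is `0`; s2 means the last 2 symbols are `00`. Accept only at s2, where the string currently ends in `00`.
A 3-state machine:
        0   1  
>  s0   s1  s0 
   s1   s2  s0 
 * s2   s2  s0 
(> = start, * = accepting)

start=s0; accept=s2; s0-0->s1; s0-1->s0; s1-0->s2; s1-1->s0; s2-0->s2; s2-1->s0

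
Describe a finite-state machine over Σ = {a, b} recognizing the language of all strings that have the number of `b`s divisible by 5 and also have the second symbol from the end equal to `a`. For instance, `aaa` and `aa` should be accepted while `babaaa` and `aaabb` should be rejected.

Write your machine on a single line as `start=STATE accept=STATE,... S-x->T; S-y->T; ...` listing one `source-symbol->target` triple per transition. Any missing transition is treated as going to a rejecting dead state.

start=q0; accept=q3,q20; q0-a->q1; q0-b->q2; q1-a->q3; q1-b->q4; q2-a->q5; q2-b->q6; q3-a->q3; q3-b->q4; q4-a->q5; q4-b->q6; q5-a->q7; q5-b->q8; q6-a->q9; q6-b->q10; q7-a->q7; q7-b->q8; q8-a->q9; q8-b->q10; q9-a->q11; q9-b->q12; q10-a->q13; q10-b->q14; q11-a->q11; q11-b->q12; q12-a->q13; q12-b->q14; q13-a->q15; q13-b->q16; q14-a->q17; q14-b->q18; q15-a->q15; q15-b->q16; q16-a->q17; q16-b->q18; q17-a->q19; q17-b->q20; q18-a->q21; q18-b->q22; q19-a->q19; q19-b->q20; q20-a->q21; q20-b->q22; q21-a->q3; q21-b->q4; q22-a->q5; q22-b->q6

Handle the two conditions separately and then intersect. One (5 states) tracks the count of `b`s modulo 5; the other (7 states) tracks the last 2 symbols read. Each combined state is a pair, one component from each; accept when both components accept.
A 23-state machine:
          a    b  
>  q0     q1   q2 
   q1     q3   q4 
   q2     q5   q6 
 * q3     q3   q4 
   q4     q5   q6 
   q5     q7   q8 
   q6     q9  q10 
   q7     q7   q8 
   q8     q9  q10 
   q9    q11  q12 
   q10   q13  q14 
   q11   q11  q12 
   q12   q13  q14 
   q13   q15  q16 
   q14   q17  q18 
   q15   q15  q16 
   q16   q17  q18 
   q17   q19  q20 
   q18   q21  q22 
   q19   q19  q20 
 * q20   q21  q22 
   q21    q3   q4 
   q22    q5   q6 
(> = start, * = accepting)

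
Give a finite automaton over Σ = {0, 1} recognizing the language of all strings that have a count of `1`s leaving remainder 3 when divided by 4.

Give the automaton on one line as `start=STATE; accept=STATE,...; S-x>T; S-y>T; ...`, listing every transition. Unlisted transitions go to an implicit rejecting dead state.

The only thing that matters is how many `1`s have appeared, reduced mod 4. Use one state per residue: q0 for 0, …, q3 for 3. Reading `1` moves to the next residue; anything else stays put. q3 is accepting.
4 states suffice.
        0   1  
>  q0   q0  q1 
   q1   q1  q2 
   q2   q2  q3 
 * q3   q3  q0 
(> = start, * = accepting)

start=q0; accept=q3; q0-0>q0; q0-1>q1; q1-0>q1; q1-1>q2; q2-0>q2; q2-1>q3; q3-0>q3; q3-1>q0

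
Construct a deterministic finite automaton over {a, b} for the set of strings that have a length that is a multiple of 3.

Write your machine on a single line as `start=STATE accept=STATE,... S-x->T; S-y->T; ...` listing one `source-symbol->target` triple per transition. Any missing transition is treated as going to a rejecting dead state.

Count input length modulo 3: every symbol advances one step around the cycle q0 → q1 → q2 → q0. Accept at q0.
A 3-state machine:
        a   b  
>* q0   q1  q1 
   q1   q2  q2 
   q2   q0  q0 
(> = start, * = accepting)

start=q0; accept=q0; q0-a->q1; q0-b->q1; q1-a->q2; q1-b->q2; q2-a->q0; q2-b->q0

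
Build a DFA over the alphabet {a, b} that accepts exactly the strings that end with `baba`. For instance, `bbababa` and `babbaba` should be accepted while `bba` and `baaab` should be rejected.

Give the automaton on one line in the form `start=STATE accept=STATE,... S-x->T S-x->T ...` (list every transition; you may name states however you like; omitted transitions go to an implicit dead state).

Let each state record the length of the longest suffix of the input read so far that is also a prefix of `baba`. s1 means the last symbol is `b`; s2 means the last 2 symbols are `ba`; s3 means the last 3 symbols are `bab`; s4 means the last 4 symbols are `baba`. Accept only at s4, where the string currently ends in `baba`.
With 5 states:
        a   b  
>  s0   s0  s1 
   s1   s2  s1 
   s2   s0  s3 
   s3   s4  s1 
 * s4   s0  s3 
(> = start, * = accepting)

start=s0 accept=s4 s0-a->s0 s0-b->s1 s1-a->s2 s1-b->s1 s2-a->s0 s2-b->s3 s3-a->s4 s3-b->s1 s4-a->s0 s4-b->s3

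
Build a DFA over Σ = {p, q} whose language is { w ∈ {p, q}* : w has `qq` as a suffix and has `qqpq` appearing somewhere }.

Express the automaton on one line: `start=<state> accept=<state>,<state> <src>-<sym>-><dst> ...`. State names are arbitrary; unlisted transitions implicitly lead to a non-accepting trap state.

Run two small machines in parallel and take their product. One (3 states) tracks how much of the suffix `qq` has currently been matched; the other (5 states) tracks whether and how much of `qqpq` has been seen. Each combined state is a pair, one component from each; accept when both components accept.
7 states suffice.
        p   q  
>  s0   s0  s1 
   s1   s0  s2 
   s2   s3  s2 
   s3   s0  s4 
   s4   s5  s6 
   s5   s5  s4 
 * s6   s5  s6 
(> = start, * = accepting)

start=s0 accept=s6 s0-p->s0 s0-q->s1 s1-p->s0 s1-q->s2 s2-p->s3 s2-q->s2 s3-p->s0 s3-q->s4 s4-p->s5 s4-q->s6 s5-p->s5 s5-q->s4 s6-p->s5 s6-q->s6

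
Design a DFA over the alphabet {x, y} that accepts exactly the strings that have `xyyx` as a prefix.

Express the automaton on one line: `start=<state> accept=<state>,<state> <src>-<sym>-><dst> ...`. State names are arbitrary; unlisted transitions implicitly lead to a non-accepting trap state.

start=q0 accept=q4 q0-x->q1 q0-y->q5 q1-x->q5 q1-y->q2 q2-x->q5 q2-y->q3 q3-x->q4 q3-y->q5 q4-x->q4 q4-y->q4 q5-x->q5 q5-y->q5

Check the first 4 symbols one by one: q0 through q3 record how many have matched `xyyx` so far; any wrong symbol goes to the dead state q5. After all 4 match we enter the accepting sink q4.
        x   y  
>  q0   q1  q5 
   q1   q5  q2 
   q2   q5  q3 
   q3   q4  q5 
 * q4   q4  q4 
   q5   q5  q5 
(> = start, * = accepting)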